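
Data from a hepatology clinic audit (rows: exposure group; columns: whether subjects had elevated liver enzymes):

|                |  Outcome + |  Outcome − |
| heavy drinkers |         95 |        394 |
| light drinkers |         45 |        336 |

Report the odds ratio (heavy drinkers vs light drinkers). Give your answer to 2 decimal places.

odds, heavy drinkers = 95/394 = 0.2411
odds, light drinkers = 45/336 = 0.1339
OR = 0.2411 / 0.1339 = 1.80

1.80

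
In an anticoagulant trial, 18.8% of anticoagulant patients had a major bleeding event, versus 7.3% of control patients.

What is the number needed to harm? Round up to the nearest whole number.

absolute risk difference = 0.115000
1 / 0.115000 = 8.696 → round up → 9

NNH = 9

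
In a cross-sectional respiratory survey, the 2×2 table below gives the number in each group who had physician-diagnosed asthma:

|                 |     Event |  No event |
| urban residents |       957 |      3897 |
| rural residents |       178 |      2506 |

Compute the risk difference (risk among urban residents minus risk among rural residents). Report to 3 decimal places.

RD ≈ 0.131

risk, urban residents = 957/4854 = 0.1972
risk, rural residents = 178/2684 = 0.0663
risk difference = 0.1972 − 0.0663 = 0.131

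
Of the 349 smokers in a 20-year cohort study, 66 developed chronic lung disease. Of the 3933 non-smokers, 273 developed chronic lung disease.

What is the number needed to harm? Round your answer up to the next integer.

risk, smokers = 66/349 = 0.189112
risk, non-smokers = 273/3933 = 0.069413
absolute risk difference = 0.119699
1 / 0.119699 = 8.354 → round up → 9

NNH ≈ 9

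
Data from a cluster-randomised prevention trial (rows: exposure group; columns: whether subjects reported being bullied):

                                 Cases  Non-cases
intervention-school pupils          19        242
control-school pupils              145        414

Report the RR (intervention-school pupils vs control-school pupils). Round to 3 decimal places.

risk, intervention-school pupils = 19/261 = 0.0728
risk, control-school pupils = 145/559 = 0.2594
RR = 0.0728 / 0.2594 = 0.281

0.281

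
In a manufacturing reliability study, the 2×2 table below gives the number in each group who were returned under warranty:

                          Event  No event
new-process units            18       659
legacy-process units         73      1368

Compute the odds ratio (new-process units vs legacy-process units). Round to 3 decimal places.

OR = (18 × 1368) / (659 × 73) = 24624/48107 ≈ 0.512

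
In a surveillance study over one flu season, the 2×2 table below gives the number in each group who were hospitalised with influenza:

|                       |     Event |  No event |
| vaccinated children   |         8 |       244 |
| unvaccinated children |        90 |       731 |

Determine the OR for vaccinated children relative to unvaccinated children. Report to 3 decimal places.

OR = (8 × 731) / (244 × 90) = 5848/21960 ≈ 0.266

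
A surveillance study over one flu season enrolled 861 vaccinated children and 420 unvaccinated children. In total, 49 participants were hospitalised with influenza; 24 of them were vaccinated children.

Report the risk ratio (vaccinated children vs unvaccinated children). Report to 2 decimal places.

vaccinated children without the outcome: 861 − 24 = 837
unvaccinated children with the outcome: 49 − 24 = 25
unvaccinated children without the outcome: 420 − 25 = 395
risk, vaccinated children = 24/861 = 0.02787
risk, unvaccinated children = 25/420 = 0.05952
RR = 0.02787 / 0.05952 = 0.47

0.47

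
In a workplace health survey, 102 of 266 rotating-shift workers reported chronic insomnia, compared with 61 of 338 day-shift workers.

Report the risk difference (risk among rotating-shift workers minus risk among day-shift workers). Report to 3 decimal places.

risk, rotating-shift workers = 102/266 = 0.3835
risk, day-shift workers = 61/338 = 0.1805
risk difference = 0.3835 − 0.1805 = 0.203

RD = 0.203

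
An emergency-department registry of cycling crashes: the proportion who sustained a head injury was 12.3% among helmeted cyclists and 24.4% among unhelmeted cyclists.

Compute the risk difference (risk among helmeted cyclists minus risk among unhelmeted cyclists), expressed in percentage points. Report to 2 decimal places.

-12.10

risk difference = 0.1230 − 0.2440 = -0.1210 → -12.10 percentage points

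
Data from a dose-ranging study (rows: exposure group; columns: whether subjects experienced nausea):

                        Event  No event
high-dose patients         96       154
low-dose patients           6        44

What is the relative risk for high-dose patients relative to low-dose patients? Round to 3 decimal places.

RR ≈ 3.200

risk, high-dose patients = 96/250 = 0.3840
risk, low-dose patients = 6/50 = 0.1200
RR = 0.3840 / 0.1200 = 3.200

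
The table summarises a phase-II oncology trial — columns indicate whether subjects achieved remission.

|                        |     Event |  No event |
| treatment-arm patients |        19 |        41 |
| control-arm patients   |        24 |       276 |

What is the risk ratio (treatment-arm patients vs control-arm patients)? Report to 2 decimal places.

risk, treatment-arm patients = 19/60 = 0.3167
risk, control-arm patients = 24/300 = 0.0800
RR = 0.3167 / 0.0800 = 3.96

RR ≈ 3.96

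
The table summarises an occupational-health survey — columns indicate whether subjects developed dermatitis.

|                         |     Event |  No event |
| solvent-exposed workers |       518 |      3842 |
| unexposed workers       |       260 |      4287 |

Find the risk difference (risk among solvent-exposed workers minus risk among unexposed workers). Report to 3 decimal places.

risk, solvent-exposed workers = 518/4360 = 0.1188
risk, unexposed workers = 260/4547 = 0.0572
risk difference = 0.1188 − 0.0572 = 0.062

0.062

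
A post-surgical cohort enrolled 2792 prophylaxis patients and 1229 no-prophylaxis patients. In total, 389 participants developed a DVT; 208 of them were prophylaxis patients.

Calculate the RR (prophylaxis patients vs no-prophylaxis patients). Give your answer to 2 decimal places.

prophylaxis patients without the outcome: 2792 − 208 = 2584
no-prophylaxis patients with the outcome: 389 − 208 = 181
no-prophylaxis patients without the outcome: 1229 − 181 = 1048
risk, prophylaxis patients = 208/2792 = 0.0745
risk, no-prophylaxis patients = 181/1229 = 0.1473
RR = 0.0745 / 0.1473 = 0.51

RR: 0.51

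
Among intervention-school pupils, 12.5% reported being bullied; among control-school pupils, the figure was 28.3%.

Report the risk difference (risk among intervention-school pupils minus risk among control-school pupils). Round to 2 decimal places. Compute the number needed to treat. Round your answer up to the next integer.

RD = -0.16; NNT = 7

risk difference = 0.1250 − 0.2830 = -0.16
absolute risk difference = 0.158000
1 / 0.158000 = 6.329 → round up → 7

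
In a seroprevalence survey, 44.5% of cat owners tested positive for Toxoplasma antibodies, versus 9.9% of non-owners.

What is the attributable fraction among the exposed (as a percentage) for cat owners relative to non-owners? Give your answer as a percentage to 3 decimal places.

AR% = (0.4450 − 0.0990) / 0.4450 = 0.7775 → 77.753%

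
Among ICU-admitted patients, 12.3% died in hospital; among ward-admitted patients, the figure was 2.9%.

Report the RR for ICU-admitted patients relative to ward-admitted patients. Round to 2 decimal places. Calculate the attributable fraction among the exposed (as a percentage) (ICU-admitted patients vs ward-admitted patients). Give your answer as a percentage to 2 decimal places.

RR = 0.12300 / 0.02900 = 4.24
AR% = (0.12300 − 0.02900) / 0.12300 = 0.7642 → 76.42%

RR = 4.24; AR% = 76.42%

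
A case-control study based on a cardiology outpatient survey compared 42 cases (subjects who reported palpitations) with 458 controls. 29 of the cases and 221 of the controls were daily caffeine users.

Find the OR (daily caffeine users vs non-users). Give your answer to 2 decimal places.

odds, daily caffeine users = 29/221 = 0.1312
odds, non-users = 13/237 = 0.0549
OR = 0.1312 / 0.0549 = 2.39

OR: 2.39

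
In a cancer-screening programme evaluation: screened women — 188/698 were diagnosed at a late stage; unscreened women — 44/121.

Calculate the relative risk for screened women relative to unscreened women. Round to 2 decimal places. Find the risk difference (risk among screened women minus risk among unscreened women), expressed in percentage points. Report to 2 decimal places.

risk, screened women = 188/698 = 0.2693
risk, unscreened women = 44/121 = 0.3636
RR = 0.2693 / 0.3636 = 0.74
risk difference = 0.2693 − 0.3636 = -0.0943 → -9.43 percentage points

RR = 0.74; RD = -9.43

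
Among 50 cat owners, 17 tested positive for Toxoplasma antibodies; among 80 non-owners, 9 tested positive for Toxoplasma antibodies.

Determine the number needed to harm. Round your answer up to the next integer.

risk, cat owners = 17/50 = 0.340000
risk, non-owners = 9/80 = 0.112500
absolute risk difference = 0.227500
1 / 0.227500 = 4.396 → round up → 5

5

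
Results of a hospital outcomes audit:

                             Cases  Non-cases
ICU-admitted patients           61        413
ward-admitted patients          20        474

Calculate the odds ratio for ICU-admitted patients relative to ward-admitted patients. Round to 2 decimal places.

OR = (61 × 474) / (413 × 20) = 28914/8260 ≈ 3.50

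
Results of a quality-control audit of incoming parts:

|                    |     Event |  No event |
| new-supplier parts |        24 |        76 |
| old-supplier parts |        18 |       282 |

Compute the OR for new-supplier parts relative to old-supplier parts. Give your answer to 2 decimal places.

OR = (24 × 282) / (76 × 18) = 6768/1368 ≈ 4.95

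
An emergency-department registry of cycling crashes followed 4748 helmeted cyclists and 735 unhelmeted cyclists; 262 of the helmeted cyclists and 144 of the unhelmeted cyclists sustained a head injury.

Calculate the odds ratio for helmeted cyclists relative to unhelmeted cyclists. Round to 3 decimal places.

0.240

odds, helmeted cyclists = 262/4486 = 0.0584
odds, unhelmeted cyclists = 144/591 = 0.2437
OR = 0.0584 / 0.2437 = 0.240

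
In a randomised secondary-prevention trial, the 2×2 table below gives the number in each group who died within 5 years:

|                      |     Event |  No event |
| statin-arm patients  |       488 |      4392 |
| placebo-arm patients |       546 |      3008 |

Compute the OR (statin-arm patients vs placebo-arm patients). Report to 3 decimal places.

OR: 0.612

odds, statin-arm patients = 488/4392 = 0.1111
odds, placebo-arm patients = 546/3008 = 0.1815
OR = 0.1111 / 0.1815 = 0.612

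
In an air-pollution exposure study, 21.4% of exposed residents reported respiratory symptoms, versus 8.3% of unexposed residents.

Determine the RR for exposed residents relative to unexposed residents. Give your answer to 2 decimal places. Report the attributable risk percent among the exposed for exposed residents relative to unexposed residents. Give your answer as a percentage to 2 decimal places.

RR = 0.2140 / 0.0830 = 2.58
AR% = (0.2140 − 0.0830) / 0.2140 = 0.6121 → 61.21%

RR = 2.58; AR% = 61.21%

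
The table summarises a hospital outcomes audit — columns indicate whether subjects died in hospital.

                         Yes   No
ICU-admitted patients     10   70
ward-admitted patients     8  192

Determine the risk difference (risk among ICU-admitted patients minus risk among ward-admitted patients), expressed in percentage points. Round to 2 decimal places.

RD: 8.50

risk, ICU-admitted patients = 10/80 = 0.12500
risk, ward-admitted patients = 8/200 = 0.04000
risk difference = 0.12500 − 0.04000 = 0.08500 → 8.50 percentage points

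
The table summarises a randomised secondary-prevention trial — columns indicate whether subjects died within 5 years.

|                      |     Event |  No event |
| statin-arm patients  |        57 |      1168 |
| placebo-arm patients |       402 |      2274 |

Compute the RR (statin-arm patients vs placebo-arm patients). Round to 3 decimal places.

risk, statin-arm patients = 57/1225 = 0.04653
risk, placebo-arm patients = 402/2676 = 0.15022
RR = 0.04653 / 0.15022 = 0.310

0.310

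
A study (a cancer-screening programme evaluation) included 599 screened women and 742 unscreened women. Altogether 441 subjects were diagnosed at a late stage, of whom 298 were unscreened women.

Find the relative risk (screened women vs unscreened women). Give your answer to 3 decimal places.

screened women with the outcome: 441 − 298 = 143
screened women without the outcome: 599 − 143 = 456
unscreened women without the outcome: 742 − 298 = 444
risk, screened women = 143/599 = 0.2387
risk, unscreened women = 298/742 = 0.4016
RR = 0.2387 / 0.4016 = 0.594

0.594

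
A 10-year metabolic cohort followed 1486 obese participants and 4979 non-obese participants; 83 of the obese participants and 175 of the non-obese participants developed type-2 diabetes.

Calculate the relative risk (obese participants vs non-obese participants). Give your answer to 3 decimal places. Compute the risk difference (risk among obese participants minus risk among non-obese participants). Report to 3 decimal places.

RR = 1.589; RD = 0.021

risk, obese participants = 83/1486 = 0.05585
risk, non-obese participants = 175/4979 = 0.03515
RR = 0.05585 / 0.03515 = 1.589
risk difference = 0.05585 − 0.03515 = 0.021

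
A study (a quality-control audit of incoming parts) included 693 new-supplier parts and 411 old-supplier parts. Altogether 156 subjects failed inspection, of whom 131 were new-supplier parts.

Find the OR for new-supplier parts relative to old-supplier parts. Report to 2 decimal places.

OR = 3.60

new-supplier parts without the outcome: 693 − 131 = 562
old-supplier parts with the outcome: 156 − 131 = 25
old-supplier parts without the outcome: 411 − 25 = 386
odds, new-supplier parts = 131/562 = 0.2331
odds, old-supplier parts = 25/386 = 0.0648
OR = 0.2331 / 0.0648 = 3.60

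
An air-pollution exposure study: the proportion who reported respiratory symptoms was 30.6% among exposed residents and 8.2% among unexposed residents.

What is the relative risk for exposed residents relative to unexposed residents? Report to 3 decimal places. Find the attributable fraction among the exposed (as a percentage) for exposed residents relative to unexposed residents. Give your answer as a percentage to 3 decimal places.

RR = 3.732; AR% = 73.203%

RR = 0.3060 / 0.0820 = 3.732
AR% = (0.3060 − 0.0820) / 0.3060 = 0.7320 → 73.203%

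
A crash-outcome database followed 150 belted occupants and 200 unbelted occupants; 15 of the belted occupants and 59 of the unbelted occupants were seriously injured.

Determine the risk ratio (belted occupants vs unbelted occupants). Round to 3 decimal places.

RR = 0.339

risk, belted occupants = 15/150 = 0.1000
risk, unbelted occupants = 59/200 = 0.2950
RR = 0.1000 / 0.2950 = 0.339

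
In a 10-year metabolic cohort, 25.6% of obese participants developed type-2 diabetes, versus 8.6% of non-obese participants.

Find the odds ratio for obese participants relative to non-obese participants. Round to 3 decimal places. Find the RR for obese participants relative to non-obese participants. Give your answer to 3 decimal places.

odds, obese participants = 0.2560/0.7440 = 0.3441
odds, non-obese participants = 0.0860/0.9140 = 0.0941
OR = 0.3441 / 0.0941 = 3.657
RR = 0.2560 / 0.0860 = 2.977

OR = 3.657; RR = 2.977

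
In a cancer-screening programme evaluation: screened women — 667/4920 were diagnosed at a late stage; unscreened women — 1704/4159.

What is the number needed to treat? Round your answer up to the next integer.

risk, screened women = 667/4920 = 0.135569
risk, unscreened women = 1704/4159 = 0.409714
absolute risk difference = 0.274145
1 / 0.274145 = 3.648 → round up → 4

4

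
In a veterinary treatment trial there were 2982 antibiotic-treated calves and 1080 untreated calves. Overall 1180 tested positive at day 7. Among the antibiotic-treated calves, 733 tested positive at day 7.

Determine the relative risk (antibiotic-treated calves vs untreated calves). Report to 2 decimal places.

antibiotic-treated calves without the outcome: 2982 − 733 = 2249
untreated calves with the outcome: 1180 − 733 = 447
untreated calves without the outcome: 1080 − 447 = 633
risk, antibiotic-treated calves = 733/2982 = 0.2458
risk, untreated calves = 447/1080 = 0.4139
RR = 0.2458 / 0.4139 = 0.59

0.59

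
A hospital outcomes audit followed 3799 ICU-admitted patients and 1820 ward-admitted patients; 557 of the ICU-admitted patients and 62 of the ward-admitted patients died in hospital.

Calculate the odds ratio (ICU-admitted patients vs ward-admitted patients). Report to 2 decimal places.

OR = (557 × 1758) / (3242 × 62) = 979206/201004 ≈ 4.87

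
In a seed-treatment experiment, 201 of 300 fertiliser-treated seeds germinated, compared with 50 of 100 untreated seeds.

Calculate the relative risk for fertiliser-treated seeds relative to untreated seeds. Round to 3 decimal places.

1.340

risk, fertiliser-treated seeds = 201/300 = 0.6700
risk, untreated seeds = 50/100 = 0.5000
RR = 0.6700 / 0.5000 = 1.340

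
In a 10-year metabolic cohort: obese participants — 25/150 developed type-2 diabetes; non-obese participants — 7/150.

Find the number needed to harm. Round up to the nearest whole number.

9

risk, obese participants = 25/150 = 0.166667
risk, non-obese participants = 7/150 = 0.046667
absolute risk difference = 0.120000
1 / 0.120000 = 8.333 → round up → 9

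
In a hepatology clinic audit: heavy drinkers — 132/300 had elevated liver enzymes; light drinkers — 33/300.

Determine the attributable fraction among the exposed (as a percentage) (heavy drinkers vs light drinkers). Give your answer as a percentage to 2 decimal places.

75.00%

risk, heavy drinkers = 132/300 = 0.4400
risk, light drinkers = 33/300 = 0.1100
AR% = (0.4400 − 0.1100) / 0.4400 = 0.7500 → 75.00%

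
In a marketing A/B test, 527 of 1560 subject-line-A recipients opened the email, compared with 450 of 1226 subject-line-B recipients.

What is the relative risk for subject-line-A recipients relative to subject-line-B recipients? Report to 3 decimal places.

0.920

risk, subject-line-A recipients = 527/1560 = 0.3378
risk, subject-line-B recipients = 450/1226 = 0.3670
RR = 0.3378 / 0.3670 = 0.920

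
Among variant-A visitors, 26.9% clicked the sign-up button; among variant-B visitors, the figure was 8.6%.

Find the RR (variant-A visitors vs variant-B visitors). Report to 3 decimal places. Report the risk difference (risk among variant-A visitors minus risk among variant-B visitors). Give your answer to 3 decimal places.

RR = 0.2690 / 0.0860 = 3.128
risk difference = 0.2690 − 0.0860 = 0.183

RR = 3.128; RD = 0.183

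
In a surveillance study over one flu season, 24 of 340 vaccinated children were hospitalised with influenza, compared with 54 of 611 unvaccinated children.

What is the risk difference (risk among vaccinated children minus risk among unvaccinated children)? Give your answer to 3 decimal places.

-0.018

risk, vaccinated children = 24/340 = 0.0706
risk, unvaccinated children = 54/611 = 0.0884
risk difference = 0.0706 − 0.0884 = -0.018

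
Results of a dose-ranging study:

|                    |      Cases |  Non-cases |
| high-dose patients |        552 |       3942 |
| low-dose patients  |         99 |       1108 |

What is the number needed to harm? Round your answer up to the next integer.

risk, high-dose patients = 552/4494 = 0.122830
risk, low-dose patients = 99/1207 = 0.082022
absolute risk difference = 0.040809
1 / 0.040809 = 24.504 → round up → 25

NNH ≈ 25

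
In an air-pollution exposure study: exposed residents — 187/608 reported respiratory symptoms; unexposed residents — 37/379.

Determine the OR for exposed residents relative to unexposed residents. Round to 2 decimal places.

odds, exposed residents = 187/421 = 0.4442
odds, unexposed residents = 37/342 = 0.1082
OR = 0.4442 / 0.1082 = 4.11

OR ≈ 4.11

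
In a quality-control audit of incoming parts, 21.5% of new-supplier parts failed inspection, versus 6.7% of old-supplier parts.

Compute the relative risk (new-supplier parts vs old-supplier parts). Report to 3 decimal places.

RR = 0.2150 / 0.0670 = 3.209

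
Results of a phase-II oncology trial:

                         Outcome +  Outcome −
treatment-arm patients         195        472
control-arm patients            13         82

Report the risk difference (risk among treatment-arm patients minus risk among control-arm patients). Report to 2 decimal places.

0.16

risk, treatment-arm patients = 195/667 = 0.2924
risk, control-arm patients = 13/95 = 0.1368
risk difference = 0.2924 − 0.1368 = 0.16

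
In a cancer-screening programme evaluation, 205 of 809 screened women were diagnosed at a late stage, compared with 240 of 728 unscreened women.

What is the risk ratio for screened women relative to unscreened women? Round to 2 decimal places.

RR: 0.77

risk, screened women = 205/809 = 0.2534
risk, unscreened women = 240/728 = 0.3297
RR = 0.2534 / 0.3297 = 0.77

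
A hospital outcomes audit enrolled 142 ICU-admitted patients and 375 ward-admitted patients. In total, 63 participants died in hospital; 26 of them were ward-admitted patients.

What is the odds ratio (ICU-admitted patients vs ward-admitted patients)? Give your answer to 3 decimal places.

ICU-admitted patients with the outcome: 63 − 26 = 37
ICU-admitted patients without the outcome: 142 − 37 = 105
ward-admitted patients without the outcome: 375 − 26 = 349
odds, ICU-admitted patients = 37/105 = 0.3524
odds, ward-admitted patients = 26/349 = 0.0745
OR = 0.3524 / 0.0745 = 4.730

OR ≈ 4.730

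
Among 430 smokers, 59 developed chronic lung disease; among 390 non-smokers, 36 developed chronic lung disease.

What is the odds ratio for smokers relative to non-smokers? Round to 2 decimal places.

OR = (59 × 354) / (371 × 36) = 20886/13356 ≈ 1.56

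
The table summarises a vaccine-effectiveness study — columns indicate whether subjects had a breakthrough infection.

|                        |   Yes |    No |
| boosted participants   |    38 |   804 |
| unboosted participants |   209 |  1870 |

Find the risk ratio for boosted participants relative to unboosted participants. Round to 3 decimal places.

risk, boosted participants = 38/842 = 0.04513
risk, unboosted participants = 209/2079 = 0.10053
RR = 0.04513 / 0.10053 = 0.449

RR = 0.449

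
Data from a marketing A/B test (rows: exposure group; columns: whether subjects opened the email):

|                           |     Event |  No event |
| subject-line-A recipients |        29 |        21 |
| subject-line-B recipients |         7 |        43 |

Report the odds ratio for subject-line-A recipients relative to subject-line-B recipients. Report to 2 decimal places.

OR = (29 × 43) / (21 × 7) = 1247/147 ≈ 8.48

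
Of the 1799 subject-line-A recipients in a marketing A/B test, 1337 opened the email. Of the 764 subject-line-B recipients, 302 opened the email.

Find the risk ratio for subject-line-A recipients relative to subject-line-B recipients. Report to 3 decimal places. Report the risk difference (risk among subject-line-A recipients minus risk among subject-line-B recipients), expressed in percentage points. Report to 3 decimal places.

RR = 1.880; RD = 34.790

risk, subject-line-A recipients = 1337/1799 = 0.7432
risk, subject-line-B recipients = 302/764 = 0.3953
RR = 0.7432 / 0.3953 = 1.880
risk difference = 0.7432 − 0.3953 = 0.3479 → 34.790 percentage points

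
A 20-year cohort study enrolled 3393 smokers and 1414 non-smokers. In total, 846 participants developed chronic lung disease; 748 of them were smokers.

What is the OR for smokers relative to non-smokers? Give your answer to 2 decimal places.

smokers without the outcome: 3393 − 748 = 2645
non-smokers with the outcome: 846 − 748 = 98
non-smokers without the outcome: 1414 − 98 = 1316
OR = (748 × 1316) / (2645 × 98) = 984368/259210 ≈ 3.80

OR: 3.80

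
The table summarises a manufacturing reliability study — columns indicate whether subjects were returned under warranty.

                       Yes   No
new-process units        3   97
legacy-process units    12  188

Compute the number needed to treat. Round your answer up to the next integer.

risk, new-process units = 3/100 = 0.030000
risk, legacy-process units = 12/200 = 0.060000
absolute risk difference = 0.030000
1 / 0.030000 = 33.333 → round up → 34

NNT ≈ 34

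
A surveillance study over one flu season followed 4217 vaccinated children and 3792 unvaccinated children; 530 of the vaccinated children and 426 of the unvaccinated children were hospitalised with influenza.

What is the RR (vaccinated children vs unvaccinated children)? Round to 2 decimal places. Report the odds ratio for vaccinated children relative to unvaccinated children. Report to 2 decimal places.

risk, vaccinated children = 530/4217 = 0.1257
risk, unvaccinated children = 426/3792 = 0.1123
RR = 0.1257 / 0.1123 = 1.12
OR = (530 × 3366) / (3687 × 426) = 1783980/1570662 ≈ 1.14

RR = 1.12; OR = 1.14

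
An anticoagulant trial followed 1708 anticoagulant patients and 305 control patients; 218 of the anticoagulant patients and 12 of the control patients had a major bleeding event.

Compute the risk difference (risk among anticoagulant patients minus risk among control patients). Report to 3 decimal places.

0.088

risk, anticoagulant patients = 218/1708 = 0.12763
risk, control patients = 12/305 = 0.03934
risk difference = 0.12763 − 0.03934 = 0.088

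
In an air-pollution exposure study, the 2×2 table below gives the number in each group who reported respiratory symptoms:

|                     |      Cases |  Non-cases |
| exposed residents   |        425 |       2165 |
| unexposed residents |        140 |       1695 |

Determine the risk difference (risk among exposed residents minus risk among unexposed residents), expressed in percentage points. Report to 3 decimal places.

risk, exposed residents = 425/2590 = 0.1641
risk, unexposed residents = 140/1835 = 0.0763
risk difference = 0.1641 − 0.0763 = 0.0878 → 8.780 percentage points

RD = 8.780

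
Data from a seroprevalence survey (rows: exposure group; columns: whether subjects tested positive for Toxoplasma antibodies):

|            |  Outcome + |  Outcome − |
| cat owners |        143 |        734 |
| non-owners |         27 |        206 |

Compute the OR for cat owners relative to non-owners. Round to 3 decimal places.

1.486

odds, cat owners = 143/734 = 0.1948
odds, non-owners = 27/206 = 0.1311
OR = 0.1948 / 0.1311 = 1.486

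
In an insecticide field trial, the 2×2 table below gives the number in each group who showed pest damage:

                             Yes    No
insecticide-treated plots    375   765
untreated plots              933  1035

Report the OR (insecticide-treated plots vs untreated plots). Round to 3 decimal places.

OR ≈ 0.544

odds, insecticide-treated plots = 375/765 = 0.4902
odds, untreated plots = 933/1035 = 0.9014
OR = 0.4902 / 0.9014 = 0.544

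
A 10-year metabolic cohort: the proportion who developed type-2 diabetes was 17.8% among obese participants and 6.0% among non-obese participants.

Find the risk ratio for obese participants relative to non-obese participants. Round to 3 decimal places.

RR = 0.1780 / 0.0600 = 2.967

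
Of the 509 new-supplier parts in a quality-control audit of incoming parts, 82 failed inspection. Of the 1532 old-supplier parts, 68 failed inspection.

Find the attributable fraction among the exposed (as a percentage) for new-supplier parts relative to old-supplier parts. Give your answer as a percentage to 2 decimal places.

risk, new-supplier parts = 82/509 = 0.16110
risk, old-supplier parts = 68/1532 = 0.04439
AR% = (0.16110 − 0.04439) / 0.16110 = 0.7245 → 72.45%

72.45%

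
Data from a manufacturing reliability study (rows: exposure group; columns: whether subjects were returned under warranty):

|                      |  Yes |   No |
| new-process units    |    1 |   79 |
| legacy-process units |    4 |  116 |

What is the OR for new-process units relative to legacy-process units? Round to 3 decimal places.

OR = (1 × 116) / (79 × 4) = 116/316 ≈ 0.367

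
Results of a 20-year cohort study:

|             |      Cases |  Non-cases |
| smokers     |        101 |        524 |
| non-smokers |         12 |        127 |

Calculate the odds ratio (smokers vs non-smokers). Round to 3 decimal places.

OR = (101 × 127) / (524 × 12) = 12827/6288 ≈ 2.040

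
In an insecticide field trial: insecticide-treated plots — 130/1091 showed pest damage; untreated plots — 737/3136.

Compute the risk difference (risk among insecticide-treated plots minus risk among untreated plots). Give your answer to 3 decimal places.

RD ≈ -0.116

risk, insecticide-treated plots = 130/1091 = 0.1192
risk, untreated plots = 737/3136 = 0.2350
risk difference = 0.1192 − 0.2350 = -0.116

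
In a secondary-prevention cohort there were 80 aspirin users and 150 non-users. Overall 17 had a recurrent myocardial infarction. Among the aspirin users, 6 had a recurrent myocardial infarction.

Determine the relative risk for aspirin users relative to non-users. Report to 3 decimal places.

aspirin users without the outcome: 80 − 6 = 74
non-users with the outcome: 17 − 6 = 11
non-users without the outcome: 150 − 11 = 139
risk, aspirin users = 6/80 = 0.0750
risk, non-users = 11/150 = 0.0733
RR = 0.0750 / 0.0733 = 1.023

RR = 1.023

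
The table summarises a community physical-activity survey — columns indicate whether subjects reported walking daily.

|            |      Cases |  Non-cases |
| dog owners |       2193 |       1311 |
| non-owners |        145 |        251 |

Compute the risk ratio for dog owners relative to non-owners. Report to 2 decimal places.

risk, dog owners = 2193/3504 = 0.6259
risk, non-owners = 145/396 = 0.3662
RR = 0.6259 / 0.3662 = 1.71

1.71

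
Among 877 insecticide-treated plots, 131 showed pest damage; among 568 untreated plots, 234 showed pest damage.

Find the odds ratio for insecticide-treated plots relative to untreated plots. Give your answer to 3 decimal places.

odds, insecticide-treated plots = 131/746 = 0.1756
odds, untreated plots = 234/334 = 0.7006
OR = 0.1756 / 0.7006 = 0.251

OR: 0.251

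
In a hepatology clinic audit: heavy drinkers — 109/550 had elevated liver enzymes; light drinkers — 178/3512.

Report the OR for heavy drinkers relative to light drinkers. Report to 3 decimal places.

odds, heavy drinkers = 109/441 = 0.2472
odds, light drinkers = 178/3334 = 0.0534
OR = 0.2472 / 0.0534 = 4.629

OR = 4.629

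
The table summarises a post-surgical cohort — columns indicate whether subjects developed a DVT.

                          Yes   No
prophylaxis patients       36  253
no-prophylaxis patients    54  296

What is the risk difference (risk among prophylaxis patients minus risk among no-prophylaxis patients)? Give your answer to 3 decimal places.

risk, prophylaxis patients = 36/289 = 0.1246
risk, no-prophylaxis patients = 54/350 = 0.1543
risk difference = 0.1246 − 0.1543 = -0.030

RD = -0.030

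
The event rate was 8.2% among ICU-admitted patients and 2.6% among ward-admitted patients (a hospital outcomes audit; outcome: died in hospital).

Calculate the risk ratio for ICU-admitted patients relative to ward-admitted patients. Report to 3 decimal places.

RR = 0.08200 / 0.02600 = 3.154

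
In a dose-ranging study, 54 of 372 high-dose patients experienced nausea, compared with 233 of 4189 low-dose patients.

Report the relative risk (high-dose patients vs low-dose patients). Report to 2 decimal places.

risk, high-dose patients = 54/372 = 0.1452
risk, low-dose patients = 233/4189 = 0.0556
RR = 0.1452 / 0.0556 = 2.61

2.61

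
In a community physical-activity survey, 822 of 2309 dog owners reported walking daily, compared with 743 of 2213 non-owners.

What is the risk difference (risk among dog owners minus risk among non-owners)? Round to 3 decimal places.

risk, dog owners = 822/2309 = 0.3560
risk, non-owners = 743/2213 = 0.3357
risk difference = 0.3560 − 0.3357 = 0.020

RD: 0.020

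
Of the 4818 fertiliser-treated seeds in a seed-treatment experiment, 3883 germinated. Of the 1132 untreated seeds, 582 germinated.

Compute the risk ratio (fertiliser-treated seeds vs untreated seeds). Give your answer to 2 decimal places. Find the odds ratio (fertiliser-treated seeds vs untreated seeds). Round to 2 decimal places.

RR = 1.57; OR = 3.92

risk, fertiliser-treated seeds = 3883/4818 = 0.8059
risk, untreated seeds = 582/1132 = 0.5141
RR = 0.8059 / 0.5141 = 1.57
odds, fertiliser-treated seeds = 3883/935 = 4.1529
odds, untreated seeds = 582/550 = 1.0582
OR = 4.1529 / 1.0582 = 3.92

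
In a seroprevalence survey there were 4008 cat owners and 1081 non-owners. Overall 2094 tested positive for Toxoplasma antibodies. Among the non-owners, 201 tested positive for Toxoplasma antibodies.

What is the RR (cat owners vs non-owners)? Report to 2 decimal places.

RR: 2.54

cat owners with the outcome: 2094 − 201 = 1893
cat owners without the outcome: 4008 − 1893 = 2115
non-owners without the outcome: 1081 − 201 = 880
risk, cat owners = 1893/4008 = 0.4723
risk, non-owners = 201/1081 = 0.1859
RR = 0.4723 / 0.1859 = 2.54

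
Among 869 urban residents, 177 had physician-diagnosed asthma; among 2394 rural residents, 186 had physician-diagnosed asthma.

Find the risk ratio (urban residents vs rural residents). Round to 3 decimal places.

2.622

risk, urban residents = 177/869 = 0.2037
risk, rural residents = 186/2394 = 0.0777
RR = 0.2037 / 0.0777 = 2.622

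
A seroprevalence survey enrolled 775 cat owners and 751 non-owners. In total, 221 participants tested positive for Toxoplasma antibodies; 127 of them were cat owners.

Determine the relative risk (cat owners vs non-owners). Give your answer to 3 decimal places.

1.309

cat owners without the outcome: 775 − 127 = 648
non-owners with the outcome: 221 − 127 = 94
non-owners without the outcome: 751 − 94 = 657
risk, cat owners = 127/775 = 0.1639
risk, non-owners = 94/751 = 0.1252
RR = 0.1639 / 0.1252 = 1.309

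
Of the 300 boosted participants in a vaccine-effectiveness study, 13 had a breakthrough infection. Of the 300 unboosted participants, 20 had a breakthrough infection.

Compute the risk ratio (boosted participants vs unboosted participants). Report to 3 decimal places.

RR ≈ 0.650

risk, boosted participants = 13/300 = 0.04333
risk, unboosted participants = 20/300 = 0.06667
RR = 0.04333 / 0.06667 = 0.650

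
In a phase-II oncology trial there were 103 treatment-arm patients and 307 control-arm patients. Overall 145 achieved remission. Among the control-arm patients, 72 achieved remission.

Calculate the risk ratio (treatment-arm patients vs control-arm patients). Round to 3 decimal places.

3.022

treatment-arm patients with the outcome: 145 − 72 = 73
treatment-arm patients without the outcome: 103 − 73 = 30
control-arm patients without the outcome: 307 − 72 = 235
risk, treatment-arm patients = 73/103 = 0.7087
risk, control-arm patients = 72/307 = 0.2345
RR = 0.7087 / 0.2345 = 3.022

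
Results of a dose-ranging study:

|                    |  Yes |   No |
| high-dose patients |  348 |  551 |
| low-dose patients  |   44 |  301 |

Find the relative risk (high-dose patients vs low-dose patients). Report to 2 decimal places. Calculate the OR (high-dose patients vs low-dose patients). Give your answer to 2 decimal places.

risk, high-dose patients = 348/899 = 0.3871
risk, low-dose patients = 44/345 = 0.1275
RR = 0.3871 / 0.1275 = 3.04
OR = (348 × 301) / (551 × 44) = 104748/24244 ≈ 4.32

RR = 3.04; OR = 4.32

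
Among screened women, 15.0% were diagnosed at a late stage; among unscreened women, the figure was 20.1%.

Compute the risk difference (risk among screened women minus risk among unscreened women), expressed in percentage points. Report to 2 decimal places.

risk difference = 0.1500 − 0.2010 = -0.0510 → -5.10 percentage points

-5.10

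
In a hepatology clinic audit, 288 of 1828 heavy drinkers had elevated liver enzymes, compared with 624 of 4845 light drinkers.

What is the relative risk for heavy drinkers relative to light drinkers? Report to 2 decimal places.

risk, heavy drinkers = 288/1828 = 0.1575
risk, light drinkers = 624/4845 = 0.1288
RR = 0.1575 / 0.1288 = 1.22

1.22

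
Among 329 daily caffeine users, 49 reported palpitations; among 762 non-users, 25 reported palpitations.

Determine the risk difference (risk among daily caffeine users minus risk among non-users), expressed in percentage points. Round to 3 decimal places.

risk, daily caffeine users = 49/329 = 0.14894
risk, non-users = 25/762 = 0.03281
risk difference = 0.14894 − 0.03281 = 0.11613 → 11.613 percentage points

RD: 11.613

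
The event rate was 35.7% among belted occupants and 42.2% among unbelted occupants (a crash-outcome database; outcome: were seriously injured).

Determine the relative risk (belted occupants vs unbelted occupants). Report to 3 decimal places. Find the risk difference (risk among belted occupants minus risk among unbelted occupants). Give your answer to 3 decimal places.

RR = 0.3570 / 0.4220 = 0.846
risk difference = 0.3570 − 0.4220 = -0.065

RR = 0.846; RD = -0.065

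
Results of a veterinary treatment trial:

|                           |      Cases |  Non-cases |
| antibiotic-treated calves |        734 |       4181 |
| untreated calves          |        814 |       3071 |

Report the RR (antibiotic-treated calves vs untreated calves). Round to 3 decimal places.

risk, antibiotic-treated calves = 734/4915 = 0.1493
risk, untreated calves = 814/3885 = 0.2095
RR = 0.1493 / 0.2095 = 0.713

0.713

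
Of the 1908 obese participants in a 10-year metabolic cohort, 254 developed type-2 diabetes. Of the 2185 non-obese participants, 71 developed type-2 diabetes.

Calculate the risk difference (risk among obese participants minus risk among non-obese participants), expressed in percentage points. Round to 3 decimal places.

RD: 10.063

risk, obese participants = 254/1908 = 0.13312
risk, non-obese participants = 71/2185 = 0.03249
risk difference = 0.13312 − 0.03249 = 0.10063 → 10.063 percentage points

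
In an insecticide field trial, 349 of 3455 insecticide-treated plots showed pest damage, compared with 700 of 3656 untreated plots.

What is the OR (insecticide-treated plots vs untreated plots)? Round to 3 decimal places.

OR = (349 × 2956) / (3106 × 700) = 1031644/2174200 ≈ 0.474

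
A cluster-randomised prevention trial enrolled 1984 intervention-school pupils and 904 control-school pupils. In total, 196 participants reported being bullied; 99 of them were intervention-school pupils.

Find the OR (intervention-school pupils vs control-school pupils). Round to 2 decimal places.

intervention-school pupils without the outcome: 1984 − 99 = 1885
control-school pupils with the outcome: 196 − 99 = 97
control-school pupils without the outcome: 904 − 97 = 807
OR = (99 × 807) / (1885 × 97) = 79893/182845 ≈ 0.44

OR ≈ 0.44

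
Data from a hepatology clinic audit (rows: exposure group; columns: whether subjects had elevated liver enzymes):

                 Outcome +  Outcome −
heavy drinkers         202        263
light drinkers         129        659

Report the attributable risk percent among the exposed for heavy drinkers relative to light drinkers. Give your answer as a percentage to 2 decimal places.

risk, heavy drinkers = 202/465 = 0.4344
risk, light drinkers = 129/788 = 0.1637
AR% = (0.4344 − 0.1637) / 0.4344 = 0.6232 → 62.32%

AR%: 62.32%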